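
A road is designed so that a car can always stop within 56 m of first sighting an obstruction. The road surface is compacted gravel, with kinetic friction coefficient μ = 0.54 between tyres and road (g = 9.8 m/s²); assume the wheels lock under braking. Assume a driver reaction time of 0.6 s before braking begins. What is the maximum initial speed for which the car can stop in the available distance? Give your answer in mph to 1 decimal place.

a = μg = 0.54 × 9.8 = 5.292 m/s².
Stopping distance: v·t_r + v²/(2a) = 56 with t_r = 0.6 s and a = 5.292 m/s².
So v² + 6.350 v − 592.70 = 0.
Positive root: v = −a·t_r + √((a·t_r)² + 2a·d) = −3.175 + √(10.081 + 592.70) = 21.3766 m/s.
21.3766 m/s ÷ 0.44704 = 47.818 mph.

Maximum speed ≈ 47.8 mph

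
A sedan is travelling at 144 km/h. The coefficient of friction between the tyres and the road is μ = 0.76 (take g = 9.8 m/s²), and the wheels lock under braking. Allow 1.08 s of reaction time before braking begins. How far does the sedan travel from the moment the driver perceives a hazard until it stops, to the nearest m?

144 km/h ÷ 3.6 = 40.0000 m/s.
a = μg = 0.76 × 9.8 = 7.448 m/s².
Reaction distance = v·t_r = 40.0000 × 1.08 = 43.200 m.
Braking distance = v²/(2a) = 40.0000² / (2 × 7.448) = 1600.000 / 14.896 = 107.411 m.
Total = 43.200 + 107.411 = 150.611 m.

Total stopping distance ≈ 151 m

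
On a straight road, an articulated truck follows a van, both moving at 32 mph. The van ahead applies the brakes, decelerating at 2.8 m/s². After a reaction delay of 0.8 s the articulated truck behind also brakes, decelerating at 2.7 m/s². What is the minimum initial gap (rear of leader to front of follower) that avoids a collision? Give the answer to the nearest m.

Minimum gap ≈ 13 m

32 mph × 0.44704 = 14.3053 m/s.
Leader travels v²/(2a_L) = 204.642 / 5.600 = 36.543 m before stopping.
Follower covers v·t_r = 14.3053 × 0.8 = 11.444 m while reacting, then v²/(2a_F) = 204.642 / 5.400 = 37.897 m while braking, for a total of 11.444 + 37.897 = 49.341 m.
Since a_F ≤ a_L and the follower starts braking later, the follower is never slower than the leader, so the closest approach is when both have stopped.
Minimum gap = 49.341 − 36.543 = 12.798 m.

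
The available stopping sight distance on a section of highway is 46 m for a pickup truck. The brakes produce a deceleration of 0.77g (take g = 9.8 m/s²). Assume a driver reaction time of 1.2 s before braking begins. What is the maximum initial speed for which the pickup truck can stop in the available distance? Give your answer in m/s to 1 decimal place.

a = 0.77 × 9.8 = 7.546 m/s².
Stopping distance: v·t_r + v²/(2a) = 46 with t_r = 1.2 s and a = 7.546 m/s².
So v² + 18.110 v − 694.23 = 0.
Positive root: v = −a·t_r + √((a·t_r)² + 2a·d) = −9.055 + √(81.993 + 694.23) = 18.8058 m/s.

Maximum speed ≈ 18.8 m/s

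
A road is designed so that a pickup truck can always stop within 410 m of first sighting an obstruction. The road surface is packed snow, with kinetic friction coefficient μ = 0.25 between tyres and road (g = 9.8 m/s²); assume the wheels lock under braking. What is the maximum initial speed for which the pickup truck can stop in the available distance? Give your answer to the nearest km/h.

a = μg = 0.25 × 9.8 = 2.450 m/s².
v²/(2a) = d ⇒ v = √(2 × 2.450 × 410) = √2009.00 = 44.8219 m/s.
44.8219 m/s × 3.6 = 161.359 km/h.

Maximum speed ≈ 161 km/h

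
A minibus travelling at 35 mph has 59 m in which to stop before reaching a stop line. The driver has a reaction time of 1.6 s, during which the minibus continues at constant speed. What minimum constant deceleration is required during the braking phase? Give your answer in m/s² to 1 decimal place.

Required deceleration ≈ 3.6 m/s²

35 mph × 0.44704 = 15.6464 m/s.
Distance covered during reaction = 15.6464 × 1.6 = 25.034 m.
Distance available for braking: 59 − 25.034 = 33.966 m.
v² = 2a·d ⇒ a = v²/(2d) = 15.6464² / (2 × 33.966) = 244.810 / 67.932 = 3.6038 m/s².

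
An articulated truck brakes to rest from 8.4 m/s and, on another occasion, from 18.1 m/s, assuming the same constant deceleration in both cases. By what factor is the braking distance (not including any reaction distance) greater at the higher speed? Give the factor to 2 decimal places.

Factor ≈ 4.64

Braking distance d = v²/(2a), so with a fixed, d ∝ v².
Factor = (18.1/8.4)² = 2.1548² = 4.6432.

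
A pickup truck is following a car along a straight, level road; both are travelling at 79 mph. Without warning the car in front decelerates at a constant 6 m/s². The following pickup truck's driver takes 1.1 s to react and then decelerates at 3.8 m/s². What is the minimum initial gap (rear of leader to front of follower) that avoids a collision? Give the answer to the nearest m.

79 mph × 0.44704 = 35.3162 m/s.
Leader travels v²/(2a_L) = 1247.234 / 12.000 = 103.936 m before stopping.
Follower covers v·t_r = 35.3162 × 1.1 = 38.848 m while reacting, then v²/(2a_F) = 1247.234 / 7.600 = 164.110 m while braking, for a total of 38.848 + 164.110 = 202.958 m.
Since a_F ≤ a_L and the follower starts braking later, the follower is never slower than the leader, so the closest approach is when both have stopped.
Minimum gap = 202.958 − 103.936 = 99.022 m.

Minimum gap ≈ 99 m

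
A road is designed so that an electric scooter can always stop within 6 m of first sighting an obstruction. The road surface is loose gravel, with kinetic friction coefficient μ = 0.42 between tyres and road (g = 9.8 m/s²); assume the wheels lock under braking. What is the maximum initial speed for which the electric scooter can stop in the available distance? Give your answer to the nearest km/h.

Maximum speed ≈ 25 km/h

a = μg = 0.42 × 9.8 = 4.116 m/s².
v²/(2a) = d ⇒ v = √(2 × 4.116 × 6) = √49.39 = 7.0278 m/s.
7.0278 m/s × 3.6 = 25.300 km/h.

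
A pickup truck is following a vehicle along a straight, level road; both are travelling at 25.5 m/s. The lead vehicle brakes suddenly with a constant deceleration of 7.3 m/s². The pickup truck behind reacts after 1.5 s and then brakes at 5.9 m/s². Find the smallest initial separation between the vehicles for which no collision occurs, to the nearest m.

Minimum gap ≈ 49 m

Leader travels v²/(2a_L) = 650.250 / 14.600 = 44.538 m before stopping.
Follower covers v·t_r = 25.5000 × 1.5 = 38.250 m while reacting, then v²/(2a_F) = 650.250 / 11.800 = 55.106 m while braking, for a total of 38.250 + 55.106 = 93.356 m.
Since a_F ≤ a_L and the follower starts braking later, the follower is never slower than the leader, so the closest approach is when both have stopped.
Minimum gap = 93.356 − 44.538 = 48.818 m.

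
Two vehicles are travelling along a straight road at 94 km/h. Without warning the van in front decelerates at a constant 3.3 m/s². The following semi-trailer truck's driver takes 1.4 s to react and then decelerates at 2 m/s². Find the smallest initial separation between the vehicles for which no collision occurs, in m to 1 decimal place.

Minimum gap ≈ 103.7 m

94 km/h ÷ 3.6 = 26.1111 m/s.
Leader travels v²/(2a_L) = 681.790 / 6.600 = 103.302 m before stopping.
Follower covers v·t_r = 26.1111 × 1.4 = 36.556 m while reacting, then v²/(2a_F) = 681.790 / 4.000 = 170.447 m while braking, for a total of 36.556 + 170.447 = 207.003 m.
Since a_F ≤ a_L and the follower starts braking later, the follower is never slower than the leader, so the closest approach is when both have stopped.
Minimum gap = 207.003 − 103.302 = 103.701 m.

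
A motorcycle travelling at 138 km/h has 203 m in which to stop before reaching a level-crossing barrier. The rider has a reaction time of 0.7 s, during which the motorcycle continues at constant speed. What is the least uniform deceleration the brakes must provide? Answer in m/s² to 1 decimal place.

Required deceleration ≈ 4.2 m/s²

138 km/h ÷ 3.6 = 38.3333 m/s.
Distance covered during reaction = 38.3333 × 0.7 = 26.833 m.
Distance available for braking: 203 − 26.833 = 176.167 m.
v² = 2a·d ⇒ a = v²/(2d) = 38.3333² / (2 × 176.167) = 1469.442 / 352.334 = 4.1706 m/s².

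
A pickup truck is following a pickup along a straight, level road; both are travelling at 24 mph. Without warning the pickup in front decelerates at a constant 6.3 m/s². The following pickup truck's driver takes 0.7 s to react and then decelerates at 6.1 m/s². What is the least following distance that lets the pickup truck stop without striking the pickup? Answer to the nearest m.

24 mph × 0.44704 = 10.7290 m/s.
Leader travels v²/(2a_L) = 115.111 / 12.600 = 9.136 m before stopping.
Follower covers v·t_r = 10.7290 × 0.7 = 7.510 m while reacting, then v²/(2a_F) = 115.111 / 12.200 = 9.435 m while braking, for a total of 7.510 + 9.435 = 16.945 m.
Since a_F ≤ a_L and the follower starts braking later, the follower is never slower than the leader, so the closest approach is when both have stopped.
Minimum gap = 16.945 − 9.136 = 7.809 m.

Minimum gap ≈ 8 m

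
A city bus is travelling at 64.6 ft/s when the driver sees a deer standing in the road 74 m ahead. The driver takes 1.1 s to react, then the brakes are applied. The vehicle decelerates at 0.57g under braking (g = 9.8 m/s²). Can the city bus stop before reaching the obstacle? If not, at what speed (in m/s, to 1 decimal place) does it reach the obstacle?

64.6 ft/s × 0.3048 = 19.6901 m/s.
a = 0.57 × 9.8 = 5.586 m/s².
Reaction distance = 19.6901 × 1.1 = 21.659 m.
Braking distance = v²/(2a) = 387.700 / 11.172 = 34.703 m.
Total stopping distance = 21.659 + 34.703 = 56.362 m, vs 74 m available — it stops with 74 − 56.362 = 17.638 m to spare.

Yes — it stops about 17.6 m short of the obstacle, so it never reaches it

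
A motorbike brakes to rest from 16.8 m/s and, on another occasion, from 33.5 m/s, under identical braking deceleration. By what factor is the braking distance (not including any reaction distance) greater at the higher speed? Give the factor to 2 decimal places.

Factor ≈ 3.98

Braking distance d = v²/(2a), so with a fixed, d ∝ v².
Factor = (33.5/16.8)² = 1.9940² = 3.9760.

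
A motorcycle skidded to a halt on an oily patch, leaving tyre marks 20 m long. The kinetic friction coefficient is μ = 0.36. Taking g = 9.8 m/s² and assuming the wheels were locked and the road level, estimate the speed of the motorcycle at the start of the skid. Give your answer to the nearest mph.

Initial speed ≈ 27 mph

Deceleration a = μg = 0.36 × 9.8 = 3.528 m/s².
v = √(2a·d) = √(2 × 3.528 × 20) = √141.120 = 11.8794 m/s.
= 11.8794 ÷ 0.44704 = 26.573 mph.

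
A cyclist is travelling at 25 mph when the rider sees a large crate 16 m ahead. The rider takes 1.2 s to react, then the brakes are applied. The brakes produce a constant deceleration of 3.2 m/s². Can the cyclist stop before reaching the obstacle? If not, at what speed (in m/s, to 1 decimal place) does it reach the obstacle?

No — it strikes the obstacle at 10.4 m/s

25 mph × 0.44704 = 11.1760 m/s.
Reaction distance = 11.1760 × 1.2 = 13.411 m.
Braking distance needed to stop: v²/(2a) = 124.903 / 6.400 = 19.516 m, so total needed = 13.411 + 19.516 = 32.927 m > 16 m — it cannot stop.
Distance remaining when braking begins: 16 − 13.411 = 2.589 m.
v² = v₀² − 2a·d = 124.903 − 2 × 3.200 × 2.589 = 108.333 m²/s².
v = √108.333 = 10.408 m/s.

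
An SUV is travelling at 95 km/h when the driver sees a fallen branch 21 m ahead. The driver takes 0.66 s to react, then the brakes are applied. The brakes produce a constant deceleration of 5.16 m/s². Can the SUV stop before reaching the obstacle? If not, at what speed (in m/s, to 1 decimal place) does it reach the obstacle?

95 km/h ÷ 3.6 = 26.3889 m/s.
Reaction distance = 26.3889 × 0.66 = 17.417 m.
Braking distance needed to stop: v²/(2a) = 696.374 / 10.320 = 67.478 m, so total needed = 17.417 + 67.478 = 84.895 m > 21 m — it cannot stop.
Distance remaining when braking begins: 21 − 17.417 = 3.583 m.
v² = v₀² − 2a·d = 696.374 − 2 × 5.160 × 3.583 = 659.397 m²/s².
v = √659.397 = 25.679 m/s.

No — it strikes the obstacle at 25.7 m/s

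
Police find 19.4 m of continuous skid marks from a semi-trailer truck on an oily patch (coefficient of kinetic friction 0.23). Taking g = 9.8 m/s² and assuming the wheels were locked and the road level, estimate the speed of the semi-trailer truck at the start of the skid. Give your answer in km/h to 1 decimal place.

Initial speed ≈ 33.7 km/h

Deceleration a = μg = 0.23 × 9.8 = 2.254 m/s².
v = √(2a·d) = √(2 × 2.254 × 19.4) = √87.455 = 9.3517 m/s.
= 9.3517 × 3.6 = 33.666 km/h.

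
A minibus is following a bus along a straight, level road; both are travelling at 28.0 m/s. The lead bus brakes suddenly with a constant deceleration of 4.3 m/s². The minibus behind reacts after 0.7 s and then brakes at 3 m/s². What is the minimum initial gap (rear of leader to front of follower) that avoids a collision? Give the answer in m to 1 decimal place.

Leader travels v²/(2a_L) = 784.000 / 8.600 = 91.163 m before stopping.
Follower covers v·t_r = 28.0000 × 0.7 = 19.600 m while reacting, then v²/(2a_F) = 784.000 / 6.000 = 130.667 m while braking, for a total of 19.600 + 130.667 = 150.267 m.
Since a_F ≤ a_L and the follower starts braking later, the follower is never slower than the leader, so the closest approach is when both have stopped.
Minimum gap = 150.267 − 91.163 = 59.104 m.

Minimum gap ≈ 59.1 m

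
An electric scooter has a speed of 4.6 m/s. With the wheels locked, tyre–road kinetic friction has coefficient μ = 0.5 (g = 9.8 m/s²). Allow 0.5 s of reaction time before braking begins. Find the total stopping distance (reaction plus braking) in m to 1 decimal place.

Total stopping distance ≈ 4.5 m

a = μg = 0.5 × 9.8 = 4.900 m/s².
Reaction distance = v·t_r = 4.6000 × 0.5 = 2.300 m.
Braking distance = v²/(2a) = 4.6000² / (2 × 4.900) = 21.160 / 9.800 = 2.159 m.
Total = 2.300 + 2.159 = 4.459 m.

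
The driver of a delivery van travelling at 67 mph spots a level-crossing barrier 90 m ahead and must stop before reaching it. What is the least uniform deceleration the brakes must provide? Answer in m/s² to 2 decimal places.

Required deceleration ≈ 4.98 m/s²

67 mph × 0.44704 = 29.9517 m/s.
v² = 2a·d ⇒ a = v²/(2d) = 29.9517² / (2 × 90.000) = 897.104 / 180.000 = 4.9839 m/s².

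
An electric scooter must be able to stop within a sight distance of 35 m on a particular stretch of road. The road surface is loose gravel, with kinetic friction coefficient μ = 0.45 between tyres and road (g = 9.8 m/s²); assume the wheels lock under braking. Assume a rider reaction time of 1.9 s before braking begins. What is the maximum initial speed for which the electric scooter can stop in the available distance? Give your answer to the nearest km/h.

Maximum speed ≈ 40 km/h

a = μg = 0.45 × 9.8 = 4.410 m/s².
Stopping distance: v·t_r + v²/(2a) = 35 with t_r = 1.9 s and a = 4.410 m/s².
So v² + 16.758 v − 308.70 = 0.
Positive root: v = −a·t_r + √((a·t_r)² + 2a·d) = −8.379 + √(70.208 + 308.70) = 11.0866 m/s.
11.0866 m/s × 3.6 = 39.912 km/h.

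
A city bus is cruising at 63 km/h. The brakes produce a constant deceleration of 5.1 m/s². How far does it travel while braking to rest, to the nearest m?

Braking distance ≈ 30 m

63 km/h ÷ 3.6 = 17.5000 m/s.
Braking distance = v²/(2a) = 17.5000² / (2 × 5.100) = 306.250 / 10.200 = 30.025 m.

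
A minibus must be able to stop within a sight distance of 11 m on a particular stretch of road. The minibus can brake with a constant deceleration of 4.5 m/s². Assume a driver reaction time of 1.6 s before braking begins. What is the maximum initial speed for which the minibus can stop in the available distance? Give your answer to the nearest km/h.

Maximum speed ≈ 18 km/h

Stopping distance: v·t_r + v²/(2a) = 11 with t_r = 1.6 s and a = 4.500 m/s².
So v² + 14.400 v − 99.00 = 0.
Positive root: v = −a·t_r + √((a·t_r)² + 2a·d) = −7.200 + √(51.840 + 99.00) = 5.0817 m/s.
5.0817 m/s × 3.6 = 18.294 km/h.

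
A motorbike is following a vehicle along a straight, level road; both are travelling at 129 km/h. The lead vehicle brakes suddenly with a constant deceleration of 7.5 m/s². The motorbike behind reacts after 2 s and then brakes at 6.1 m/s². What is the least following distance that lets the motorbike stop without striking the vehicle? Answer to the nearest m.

Minimum gap ≈ 91 m

129 km/h ÷ 3.6 = 35.8333 m/s.
Leader travels v²/(2a_L) = 1284.025 / 15.000 = 85.602 m before stopping.
Follower covers v·t_r = 35.8333 × 2 = 71.667 m while reacting, then v²/(2a_F) = 1284.025 / 12.200 = 105.248 m while braking, for a total of 71.667 + 105.248 = 176.915 m.
Since a_F ≤ a_L and the follower starts braking later, the follower is never slower than the leader, so the closest approach is when both have stopped.
Minimum gap = 176.915 − 85.602 = 91.313 m.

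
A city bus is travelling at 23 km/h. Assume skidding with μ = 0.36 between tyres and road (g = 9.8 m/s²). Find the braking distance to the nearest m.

Braking distance ≈ 6 m

23 km/h ÷ 3.6 = 6.3889 m/s.
a = μg = 0.36 × 9.8 = 3.528 m/s².
Braking distance = v²/(2a) = 6.3889² / (2 × 3.528) = 40.818 / 7.056 = 5.785 m.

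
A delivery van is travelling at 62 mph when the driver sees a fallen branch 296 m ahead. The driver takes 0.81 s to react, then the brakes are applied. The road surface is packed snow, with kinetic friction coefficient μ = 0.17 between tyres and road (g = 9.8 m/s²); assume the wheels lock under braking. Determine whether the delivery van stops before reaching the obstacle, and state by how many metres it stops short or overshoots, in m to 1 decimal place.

Yes — it stops 43.0 m short of the obstacle

62 mph × 0.44704 = 27.7165 m/s.
a = μg = 0.17 × 9.8 = 1.666 m/s².
Reaction distance = 27.7165 × 0.81 = 22.450 m.
Braking distance = v²/(2a) = 768.204 / 3.332 = 230.553 m.
Total stopping distance = 22.450 + 230.553 = 253.003 m, vs 296 m available — it stops with 296 − 253.003 = 42.997 m to spare.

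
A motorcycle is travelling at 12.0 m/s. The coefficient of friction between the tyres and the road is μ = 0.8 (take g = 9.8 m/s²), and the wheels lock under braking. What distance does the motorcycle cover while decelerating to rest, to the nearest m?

Braking distance ≈ 9 m

a = μg = 0.8 × 9.8 = 7.840 m/s².
Braking distance = v²/(2a) = 12.0000² / (2 × 7.840) = 144.000 / 15.680 = 9.184 m.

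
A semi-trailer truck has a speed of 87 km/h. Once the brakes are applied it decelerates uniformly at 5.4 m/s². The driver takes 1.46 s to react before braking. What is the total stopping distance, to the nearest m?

87 km/h ÷ 3.6 = 24.1667 m/s.
Reaction distance = v·t_r = 24.1667 × 1.46 = 35.283 m.
Braking distance = v²/(2a) = 24.1667² / (2 × 5.400) = 584.029 / 10.800 = 54.077 m.
Total = 35.283 + 54.077 = 89.360 m.

Total stopping distance ≈ 89 m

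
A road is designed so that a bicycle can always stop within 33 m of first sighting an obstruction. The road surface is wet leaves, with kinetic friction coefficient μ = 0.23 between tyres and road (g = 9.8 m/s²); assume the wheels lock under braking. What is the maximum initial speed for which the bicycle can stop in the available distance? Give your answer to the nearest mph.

Maximum speed ≈ 27 mph

a = μg = 0.23 × 9.8 = 2.254 m/s².
v²/(2a) = d ⇒ v = √(2 × 2.254 × 33) = √148.76 = 12.1967 m/s.
12.1967 m/s ÷ 0.44704 = 27.283 mph.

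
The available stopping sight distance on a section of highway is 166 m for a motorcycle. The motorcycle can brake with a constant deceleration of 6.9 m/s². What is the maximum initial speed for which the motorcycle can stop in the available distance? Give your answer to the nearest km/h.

Maximum speed ≈ 172 km/h

v²/(2a) = d ⇒ v = √(2 × 6.900 × 166) = √2290.80 = 47.8623 m/s.
47.8623 m/s × 3.6 = 172.304 km/h.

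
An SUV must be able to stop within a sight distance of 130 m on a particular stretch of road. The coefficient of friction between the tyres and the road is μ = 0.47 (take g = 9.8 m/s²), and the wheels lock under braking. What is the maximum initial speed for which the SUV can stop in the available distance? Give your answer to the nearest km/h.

a = μg = 0.47 × 9.8 = 4.606 m/s².
v²/(2a) = d ⇒ v = √(2 × 4.606 × 130) = √1197.56 = 34.6058 m/s.
34.6058 m/s × 3.6 = 124.581 km/h.

Maximum speed ≈ 125 km/h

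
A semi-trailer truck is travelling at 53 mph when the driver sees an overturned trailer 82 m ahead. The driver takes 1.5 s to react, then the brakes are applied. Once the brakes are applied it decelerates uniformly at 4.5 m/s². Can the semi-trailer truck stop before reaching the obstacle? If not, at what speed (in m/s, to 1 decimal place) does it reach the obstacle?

No — it strikes the obstacle at 12.0 m/s

53 mph × 0.44704 = 23.6931 m/s.
Reaction distance = 23.6931 × 1.5 = 35.540 m.
Braking distance needed to stop: v²/(2a) = 561.363 / 9.000 = 62.374 m, so total needed = 35.540 + 62.374 = 97.914 m > 82 m — it cannot stop.
Distance remaining when braking begins: 82 − 35.540 = 46.460 m.
v² = v₀² − 2a·d = 561.363 − 2 × 4.500 × 46.460 = 143.223 m²/s².
v = √143.223 = 11.968 m/s.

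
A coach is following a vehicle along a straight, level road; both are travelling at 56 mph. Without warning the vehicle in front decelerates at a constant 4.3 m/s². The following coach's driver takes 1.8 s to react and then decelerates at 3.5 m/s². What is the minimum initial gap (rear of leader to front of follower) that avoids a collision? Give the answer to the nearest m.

Minimum gap ≈ 62 m

56 mph × 0.44704 = 25.0342 m/s.
Leader travels v²/(2a_L) = 626.711 / 8.600 = 72.873 m before stopping.
Follower covers v·t_r = 25.0342 × 1.8 = 45.062 m while reacting, then v²/(2a_F) = 626.711 / 7.000 = 89.530 m while braking, for a total of 45.062 + 89.530 = 134.592 m.
Since a_F ≤ a_L and the follower starts braking later, the follower is never slower than the leader, so the closest approach is when both have stopped.
Minimum gap = 134.592 − 72.873 = 61.719 m.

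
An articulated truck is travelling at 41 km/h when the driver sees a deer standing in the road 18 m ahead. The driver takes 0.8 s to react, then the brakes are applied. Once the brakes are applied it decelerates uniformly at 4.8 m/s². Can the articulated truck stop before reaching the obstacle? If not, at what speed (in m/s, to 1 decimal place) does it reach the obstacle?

No — it strikes the obstacle at 6.7 m/s

41 km/h ÷ 3.6 = 11.3889 m/s.
Reaction distance = 11.3889 × 0.8 = 9.111 m.
Braking distance needed to stop: v²/(2a) = 129.707 / 9.600 = 13.511 m, so total needed = 9.111 + 13.511 = 22.622 m > 18 m — it cannot stop.
Distance remaining when braking begins: 18 − 9.111 = 8.889 m.
v² = v₀² − 2a·d = 129.707 − 2 × 4.800 × 8.889 = 44.373 m²/s².
v = √44.373 = 6.661 m/s.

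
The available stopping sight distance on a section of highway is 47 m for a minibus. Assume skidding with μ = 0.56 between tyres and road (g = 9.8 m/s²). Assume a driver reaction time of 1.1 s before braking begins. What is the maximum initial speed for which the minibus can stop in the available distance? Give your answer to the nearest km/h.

a = μg = 0.56 × 9.8 = 5.488 m/s².
Stopping distance: v·t_r + v²/(2a) = 47 with t_r = 1.1 s and a = 5.488 m/s².
So v² + 12.074 v − 515.87 = 0.
Positive root: v = −a·t_r + √((a·t_r)² + 2a·d) = −6.037 + √(36.445 + 515.87) = 17.4644 m/s.
17.4644 m/s × 3.6 = 62.872 km/h.

Maximum speed ≈ 63 km/h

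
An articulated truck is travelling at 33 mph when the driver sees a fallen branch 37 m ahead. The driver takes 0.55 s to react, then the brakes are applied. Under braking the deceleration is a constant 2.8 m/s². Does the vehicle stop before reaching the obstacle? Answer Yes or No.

No

33 mph × 0.44704 = 14.7523 m/s.
Reaction distance = 14.7523 × 0.55 = 8.114 m.
Braking distance = v²/(2a) = 217.630 / 5.600 = 38.863 m.
Total stopping distance = 8.114 + 38.863 = 46.977 m, vs 37 m available — it cannot stop in time and overshoots by 46.977 − 37 = 9.977 m.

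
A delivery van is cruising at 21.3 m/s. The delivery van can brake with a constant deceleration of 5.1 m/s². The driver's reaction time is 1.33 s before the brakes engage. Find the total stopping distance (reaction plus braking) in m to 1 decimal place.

Reaction distance = v·t_r = 21.3000 × 1.33 = 28.329 m.
Braking distance = v²/(2a) = 21.3000² / (2 × 5.100) = 453.690 / 10.200 = 44.479 m.
Total = 28.329 + 44.479 = 72.808 m.

Total stopping distance ≈ 72.8 m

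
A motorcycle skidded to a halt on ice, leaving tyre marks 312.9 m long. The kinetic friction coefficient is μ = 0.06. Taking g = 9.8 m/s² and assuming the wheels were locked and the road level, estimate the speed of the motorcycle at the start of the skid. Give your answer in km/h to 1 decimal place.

Initial speed ≈ 69.1 km/h

Deceleration a = μg = 0.06 × 9.8 = 0.588 m/s².
v = √(2a·d) = √(2 × 0.588 × 312.9) = √367.970 = 19.1825 m/s.
= 19.1825 × 3.6 = 69.057 km/h.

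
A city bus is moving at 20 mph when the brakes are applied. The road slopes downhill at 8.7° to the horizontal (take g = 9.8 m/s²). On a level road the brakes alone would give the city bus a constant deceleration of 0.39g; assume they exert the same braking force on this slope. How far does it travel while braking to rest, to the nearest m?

20 mph × 0.44704 = 8.9408 m/s.
a = 0.39 × 9.8 = 3.822 m/s².
Gravity along the downhill slope reduces the braking deceleration: a_eff = 3.822 − 9.8·sin 8.7° = 3.822 − 1.482 = 2.340 m/s².
Braking distance = v²/(2a) = 8.9408² / (2 × 2.340) = 79.938 / 4.680 = 17.081 m.

Braking distance ≈ 17 m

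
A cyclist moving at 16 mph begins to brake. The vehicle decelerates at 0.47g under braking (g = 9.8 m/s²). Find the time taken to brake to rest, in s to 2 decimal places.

16 mph × 0.44704 = 7.1526 m/s.
a = 0.47 × 9.8 = 4.606 m/s².
Braking time = v/a = 7.1526 / 4.606 = 1.553 s.

Braking time ≈ 1.55 s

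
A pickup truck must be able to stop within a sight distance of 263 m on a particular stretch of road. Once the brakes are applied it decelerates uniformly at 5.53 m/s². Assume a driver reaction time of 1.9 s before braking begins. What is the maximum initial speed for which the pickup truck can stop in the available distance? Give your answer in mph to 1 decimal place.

Stopping distance: v·t_r + v²/(2a) = 263 with t_r = 1.9 s and a = 5.530 m/s².
So v² + 21.014 v − 2908.78 = 0.
Positive root: v = −a·t_r + √((a·t_r)² + 2a·d) = −10.507 + √(110.397 + 2908.78) = 44.4400 m/s.
44.4400 m/s ÷ 0.44704 = 99.409 mph.

Maximum speed ≈ 99.4 mph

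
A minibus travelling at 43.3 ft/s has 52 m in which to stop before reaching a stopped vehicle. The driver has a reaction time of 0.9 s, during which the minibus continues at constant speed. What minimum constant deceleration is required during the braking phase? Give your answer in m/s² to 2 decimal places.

43.3 ft/s × 0.3048 = 13.1978 m/s.
Distance covered during reaction = 13.1978 × 0.9 = 11.878 m.
Distance available for braking: 52 − 11.878 = 40.122 m.
v² = 2a·d ⇒ a = v²/(2d) = 13.1978² / (2 × 40.122) = 174.182 / 80.244 = 2.1707 m/s².

Required deceleration ≈ 2.17 m/s²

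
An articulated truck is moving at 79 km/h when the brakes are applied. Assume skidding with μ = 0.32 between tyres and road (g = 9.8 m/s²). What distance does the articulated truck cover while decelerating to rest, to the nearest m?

Braking distance ≈ 77 m

79 km/h ÷ 3.6 = 21.9444 m/s.
a = μg = 0.32 × 9.8 = 3.136 m/s².
Braking distance = v²/(2a) = 21.9444² / (2 × 3.136) = 481.557 / 6.272 = 76.779 m.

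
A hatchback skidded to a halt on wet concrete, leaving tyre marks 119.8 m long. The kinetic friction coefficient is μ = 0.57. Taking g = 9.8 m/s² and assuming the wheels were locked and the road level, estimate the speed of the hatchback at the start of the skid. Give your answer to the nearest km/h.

Initial speed ≈ 132 km/h

Deceleration a = μg = 0.57 × 9.8 = 5.586 m/s².
v = √(2a·d) = √(2 × 5.586 × 119.8) = √1338.406 = 36.5842 m/s.
= 36.5842 × 3.6 = 131.703 km/h.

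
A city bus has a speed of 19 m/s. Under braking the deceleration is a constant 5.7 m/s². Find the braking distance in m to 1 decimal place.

Braking distance = v²/(2a) = 19.0000² / (2 × 5.700) = 361.000 / 11.400 = 31.667 m.

Braking distance ≈ 31.7 m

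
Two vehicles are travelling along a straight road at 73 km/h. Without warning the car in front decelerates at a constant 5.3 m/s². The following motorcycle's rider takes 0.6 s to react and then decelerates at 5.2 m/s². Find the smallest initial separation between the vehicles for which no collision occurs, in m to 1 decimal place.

Minimum gap ≈ 12.9 m

73 km/h ÷ 3.6 = 20.2778 m/s.
Leader travels v²/(2a_L) = 411.189 / 10.600 = 38.791 m before stopping.
Follower covers v·t_r = 20.2778 × 0.6 = 12.167 m while reacting, then v²/(2a_F) = 411.189 / 10.400 = 39.537 m while braking, for a total of 12.167 + 39.537 = 51.704 m.
Since a_F ≤ a_L and the follower starts braking later, the follower is never slower than the leader, so the closest approach is when both have stopped.
Minimum gap = 51.704 − 38.791 = 12.913 m.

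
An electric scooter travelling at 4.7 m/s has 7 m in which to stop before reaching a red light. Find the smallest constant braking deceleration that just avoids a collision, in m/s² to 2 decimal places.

v² = 2a·d ⇒ a = v²/(2d) = 4.7000² / (2 × 7.000) = 22.090 / 14.000 = 1.5779 m/s².

Required deceleration ≈ 1.58 m/s²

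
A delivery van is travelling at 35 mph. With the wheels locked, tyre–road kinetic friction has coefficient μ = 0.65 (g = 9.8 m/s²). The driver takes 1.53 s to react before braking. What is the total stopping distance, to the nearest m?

35 mph × 0.44704 = 15.6464 m/s.
a = μg = 0.65 × 9.8 = 6.370 m/s².
Reaction distance = v·t_r = 15.6464 × 1.53 = 23.939 m.
Braking distance = v²/(2a) = 15.6464² / (2 × 6.370) = 244.810 / 12.740 = 19.216 m.
Total = 23.939 + 19.216 = 43.155 m.

Total stopping distance ≈ 43 m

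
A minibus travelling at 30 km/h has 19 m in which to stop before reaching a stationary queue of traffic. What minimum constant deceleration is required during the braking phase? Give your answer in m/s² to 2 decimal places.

30 km/h ÷ 3.6 = 8.3333 m/s.
v² = 2a·d ⇒ a = v²/(2d) = 8.3333² / (2 × 19.000) = 69.444 / 38.000 = 1.8275 m/s².

Required deceleration ≈ 1.83 m/s²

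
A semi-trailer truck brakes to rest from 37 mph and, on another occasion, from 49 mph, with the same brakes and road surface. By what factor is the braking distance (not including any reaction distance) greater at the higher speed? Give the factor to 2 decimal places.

Factor ≈ 1.75

Braking distance d = v²/(2a), so with a fixed, d ∝ v².
Factor = (49/37)² = 1.3243² = 1.7538.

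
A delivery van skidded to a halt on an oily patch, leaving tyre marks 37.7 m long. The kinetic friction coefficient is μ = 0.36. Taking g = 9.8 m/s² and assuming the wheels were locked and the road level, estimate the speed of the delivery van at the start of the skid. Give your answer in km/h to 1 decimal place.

Deceleration a = μg = 0.36 × 9.8 = 3.528 m/s².
v = √(2a·d) = √(2 × 3.528 × 37.7) = √266.011 = 16.3098 m/s.
= 16.3098 × 3.6 = 58.715 km/h.

Initial speed ≈ 58.7 km/h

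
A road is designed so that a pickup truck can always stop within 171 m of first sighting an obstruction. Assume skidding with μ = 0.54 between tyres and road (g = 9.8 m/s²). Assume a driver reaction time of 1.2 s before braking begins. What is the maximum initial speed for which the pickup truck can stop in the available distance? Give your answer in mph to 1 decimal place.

a = μg = 0.54 × 9.8 = 5.292 m/s².
Stopping distance: v·t_r + v²/(2a) = 171 with t_r = 1.2 s and a = 5.292 m/s².
So v² + 12.701 v − 1809.86 = 0.
Positive root: v = −a·t_r + √((a·t_r)² + 2a·d) = −6.350 + √(40.322 + 1809.86) = 36.6637 m/s.
36.6637 m/s ÷ 0.44704 = 82.014 mph.

Maximum speed ≈ 82.0 mph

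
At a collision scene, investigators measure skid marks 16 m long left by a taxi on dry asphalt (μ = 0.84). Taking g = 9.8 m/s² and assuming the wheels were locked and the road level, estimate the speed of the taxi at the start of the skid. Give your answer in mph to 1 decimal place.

Deceleration a = μg = 0.84 × 9.8 = 8.232 m/s².
v = √(2a·d) = √(2 × 8.232 × 16) = √263.424 = 16.2303 m/s.
= 16.2303 ÷ 0.44704 = 36.306 mph.

Initial speed ≈ 36.3 mph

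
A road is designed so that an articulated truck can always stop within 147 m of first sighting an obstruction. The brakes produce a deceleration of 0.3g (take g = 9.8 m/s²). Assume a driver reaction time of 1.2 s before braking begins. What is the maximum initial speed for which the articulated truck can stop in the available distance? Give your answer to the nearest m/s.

a = 0.3 × 9.8 = 2.940 m/s².
Stopping distance: v·t_r + v²/(2a) = 147 with t_r = 1.2 s and a = 2.940 m/s².
So v² + 7.056 v − 864.36 = 0.
Positive root: v = −a·t_r + √((a·t_r)² + 2a·d) = −3.528 + √(12.447 + 864.36) = 26.0829 m/s.

Maximum speed ≈ 26 m/s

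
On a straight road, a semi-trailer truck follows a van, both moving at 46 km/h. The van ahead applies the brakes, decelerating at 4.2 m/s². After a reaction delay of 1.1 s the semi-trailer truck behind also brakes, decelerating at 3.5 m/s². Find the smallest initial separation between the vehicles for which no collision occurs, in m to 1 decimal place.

46 km/h ÷ 3.6 = 12.7778 m/s.
Leader travels v²/(2a_L) = 163.272 / 8.400 = 19.437 m before stopping.
Follower covers v·t_r = 12.7778 × 1.1 = 14.056 m while reacting, then v²/(2a_F) = 163.272 / 7.000 = 23.325 m while braking, for a total of 14.056 + 23.325 = 37.381 m.
Since a_F ≤ a_L and the follower starts braking later, the follower is never slower than the leader, so the closest approach is when both have stopped.
Minimum gap = 37.381 − 19.437 = 17.944 m.

Minimum gap ≈ 17.9 m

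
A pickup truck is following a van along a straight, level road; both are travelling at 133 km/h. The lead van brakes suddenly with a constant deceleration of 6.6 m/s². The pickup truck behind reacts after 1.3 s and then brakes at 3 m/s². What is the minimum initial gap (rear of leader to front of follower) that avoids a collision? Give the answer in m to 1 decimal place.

Minimum gap ≈ 172.1 m

133 km/h ÷ 3.6 = 36.9444 m/s.
Leader travels v²/(2a_L) = 1364.889 / 13.200 = 103.401 m before stopping.
Follower covers v·t_r = 36.9444 × 1.3 = 48.028 m while reacting, then v²/(2a_F) = 1364.889 / 6.000 = 227.481 m while braking, for a total of 48.028 + 227.481 = 275.509 m.
Since a_F ≤ a_L and the follower starts braking later, the follower is never slower than the leader, so the closest approach is when both have stopped.
Minimum gap = 275.509 − 103.401 = 172.108 m.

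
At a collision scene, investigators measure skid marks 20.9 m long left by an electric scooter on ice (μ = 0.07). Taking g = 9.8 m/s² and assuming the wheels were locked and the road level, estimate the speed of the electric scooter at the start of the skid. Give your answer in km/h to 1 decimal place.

Initial speed ≈ 19.3 km/h

Deceleration a = μg = 0.07 × 9.8 = 0.686 m/s².
v = √(2a·d) = √(2 × 0.686 × 20.9) = √28.675 = 5.3549 m/s.
= 5.3549 × 3.6 = 19.278 km/h.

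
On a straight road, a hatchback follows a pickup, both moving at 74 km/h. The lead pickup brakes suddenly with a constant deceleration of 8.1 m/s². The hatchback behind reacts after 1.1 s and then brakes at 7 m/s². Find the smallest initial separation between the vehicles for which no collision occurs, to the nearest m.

74 km/h ÷ 3.6 = 20.5556 m/s.
Leader travels v²/(2a_L) = 422.533 / 16.200 = 26.082 m before stopping.
Follower covers v·t_r = 20.5556 × 1.1 = 22.611 m while reacting, then v²/(2a_F) = 422.533 / 14.000 = 30.181 m while braking, for a total of 22.611 + 30.181 = 52.792 m.
Since a_F ≤ a_L and the follower starts braking later, the follower is never slower than the leader, so the closest approach is when both have stopped.
Minimum gap = 52.792 − 26.082 = 26.710 m.

Minimum gap ≈ 27 m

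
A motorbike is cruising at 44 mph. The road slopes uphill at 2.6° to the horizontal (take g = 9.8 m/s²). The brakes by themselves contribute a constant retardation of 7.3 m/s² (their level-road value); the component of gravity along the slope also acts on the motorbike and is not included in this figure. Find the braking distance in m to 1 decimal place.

Braking distance ≈ 25.0 m

44 mph × 0.44704 = 19.6698 m/s.
Gravity along the uphill slope adds to the braking deceleration: a_eff = 7.300 + 9.8·sin 2.6° = 7.300 + 0.445 = 7.745 m/s².
Braking distance = v²/(2a) = 19.6698² / (2 × 7.745) = 386.901 / 15.490 = 24.977 m.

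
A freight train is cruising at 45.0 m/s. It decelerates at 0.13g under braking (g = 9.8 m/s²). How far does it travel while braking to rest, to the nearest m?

Braking distance ≈ 795 m

a = 0.13 × 9.8 = 1.274 m/s².
Braking distance = v²/(2a) = 45.0000² / (2 × 1.274) = 2025.000 / 2.548 = 794.741 m.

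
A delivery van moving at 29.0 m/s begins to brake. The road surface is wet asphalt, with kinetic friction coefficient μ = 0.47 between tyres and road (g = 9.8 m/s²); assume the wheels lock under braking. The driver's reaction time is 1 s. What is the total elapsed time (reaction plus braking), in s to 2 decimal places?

a = μg = 0.47 × 9.8 = 4.606 m/s².
Braking time = v/a = 29.0000 / 4.606 = 6.296 s.
Total = 1 + 6.296 = 7.296 s.

Total time ≈ 7.30 s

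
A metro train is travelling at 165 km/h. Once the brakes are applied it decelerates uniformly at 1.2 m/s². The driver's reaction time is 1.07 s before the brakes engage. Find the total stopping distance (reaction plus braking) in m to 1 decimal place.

165 km/h ÷ 3.6 = 45.8333 m/s.
Reaction distance = v·t_r = 45.8333 × 1.07 = 49.042 m.
Braking distance = v²/(2a) = 45.8333² / (2 × 1.200) = 2100.691 / 2.400 = 875.288 m.
Total = 49.042 + 875.288 = 924.330 m.

Total stopping distance ≈ 924.3 m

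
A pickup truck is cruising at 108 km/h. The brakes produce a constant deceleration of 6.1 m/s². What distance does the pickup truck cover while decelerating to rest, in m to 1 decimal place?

Braking distance ≈ 73.8 m

108 km/h ÷ 3.6 = 30.0000 m/s.
Braking distance = v²/(2a) = 30.0000² / (2 × 6.100) = 900.000 / 12.200 = 73.770 m.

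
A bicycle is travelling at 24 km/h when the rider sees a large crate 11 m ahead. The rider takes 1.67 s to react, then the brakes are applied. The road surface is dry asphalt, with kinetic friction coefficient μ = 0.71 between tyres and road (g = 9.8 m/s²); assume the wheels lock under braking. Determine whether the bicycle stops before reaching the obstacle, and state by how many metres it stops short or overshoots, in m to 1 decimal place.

No — it overshoots by 3.3 m

24 km/h ÷ 3.6 = 6.6667 m/s.
a = μg = 0.71 × 9.8 = 6.958 m/s².
Reaction distance = 6.6667 × 1.67 = 11.133 m.
Braking distance = v²/(2a) = 44.445 / 13.916 = 3.194 m.
Total stopping distance = 11.133 + 3.194 = 14.327 m, vs 11 m available — it cannot stop in time and overshoots by 14.327 − 11 = 3.327 m.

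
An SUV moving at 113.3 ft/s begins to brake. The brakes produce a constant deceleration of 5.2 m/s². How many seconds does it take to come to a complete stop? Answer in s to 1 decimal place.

Braking time ≈ 6.6 s

113.3 ft/s × 0.3048 = 34.5338 m/s.
Braking time = v/a = 34.5338 / 5.200 = 6.641 s.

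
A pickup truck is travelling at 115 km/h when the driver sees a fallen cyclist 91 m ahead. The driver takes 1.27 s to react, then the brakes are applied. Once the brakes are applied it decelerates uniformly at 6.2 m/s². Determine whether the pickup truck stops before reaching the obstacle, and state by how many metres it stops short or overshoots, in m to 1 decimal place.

No — it overshoots by 31.9 m

115 km/h ÷ 3.6 = 31.9444 m/s.
Reaction distance = 31.9444 × 1.27 = 40.569 m.
Braking distance = v²/(2a) = 1020.445 / 12.400 = 82.294 m.
Total stopping distance = 40.569 + 82.294 = 122.863 m, vs 91 m available — it cannot stop in time and overshoots by 122.863 − 91 = 31.863 m.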